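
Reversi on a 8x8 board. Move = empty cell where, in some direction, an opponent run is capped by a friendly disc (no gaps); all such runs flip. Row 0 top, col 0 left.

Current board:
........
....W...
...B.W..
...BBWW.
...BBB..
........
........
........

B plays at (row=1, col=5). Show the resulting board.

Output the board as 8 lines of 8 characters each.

Answer: ........
....WB..
...B.B..
...BBBW.
...BBB..
........
........
........

Derivation:
Place B at (1,5); scan 8 dirs for brackets.
Dir NW: first cell '.' (not opp) -> no flip
Dir N: first cell '.' (not opp) -> no flip
Dir NE: first cell '.' (not opp) -> no flip
Dir W: opp run (1,4), next='.' -> no flip
Dir E: first cell '.' (not opp) -> no flip
Dir SW: first cell '.' (not opp) -> no flip
Dir S: opp run (2,5) (3,5) capped by B -> flip
Dir SE: first cell '.' (not opp) -> no flip
All flips: (2,5) (3,5)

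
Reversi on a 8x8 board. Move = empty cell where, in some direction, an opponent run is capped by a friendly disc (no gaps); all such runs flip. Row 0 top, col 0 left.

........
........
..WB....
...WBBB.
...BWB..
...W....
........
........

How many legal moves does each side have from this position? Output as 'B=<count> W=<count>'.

-- B to move --
(1,1): no bracket -> illegal
(1,2): no bracket -> illegal
(1,3): no bracket -> illegal
(2,1): flips 1 -> legal
(2,4): no bracket -> illegal
(3,1): no bracket -> illegal
(3,2): flips 1 -> legal
(4,2): no bracket -> illegal
(5,2): no bracket -> illegal
(5,4): flips 1 -> legal
(5,5): no bracket -> illegal
(6,2): flips 2 -> legal
(6,3): flips 1 -> legal
(6,4): no bracket -> illegal
B mobility = 5
-- W to move --
(1,2): no bracket -> illegal
(1,3): flips 1 -> legal
(1,4): no bracket -> illegal
(2,4): flips 2 -> legal
(2,5): no bracket -> illegal
(2,6): flips 1 -> legal
(2,7): no bracket -> illegal
(3,2): no bracket -> illegal
(3,7): flips 3 -> legal
(4,2): flips 1 -> legal
(4,6): flips 1 -> legal
(4,7): no bracket -> illegal
(5,2): no bracket -> illegal
(5,4): no bracket -> illegal
(5,5): no bracket -> illegal
(5,6): no bracket -> illegal
W mobility = 6

Answer: B=5 W=6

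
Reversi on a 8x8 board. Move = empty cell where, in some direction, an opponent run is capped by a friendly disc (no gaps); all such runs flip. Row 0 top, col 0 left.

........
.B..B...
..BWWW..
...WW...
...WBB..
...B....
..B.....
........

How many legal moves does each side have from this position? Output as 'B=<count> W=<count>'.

Answer: B=6 W=10

Derivation:
-- B to move --
(1,2): flips 2 -> legal
(1,3): flips 3 -> legal
(1,5): no bracket -> illegal
(1,6): no bracket -> illegal
(2,6): flips 3 -> legal
(3,2): flips 1 -> legal
(3,5): no bracket -> illegal
(3,6): flips 1 -> legal
(4,2): flips 1 -> legal
(5,2): no bracket -> illegal
(5,4): no bracket -> illegal
B mobility = 6
-- W to move --
(0,0): flips 2 -> legal
(0,1): no bracket -> illegal
(0,2): no bracket -> illegal
(0,3): flips 1 -> legal
(0,4): flips 1 -> legal
(0,5): flips 1 -> legal
(1,0): no bracket -> illegal
(1,2): no bracket -> illegal
(1,3): no bracket -> illegal
(1,5): no bracket -> illegal
(2,0): no bracket -> illegal
(2,1): flips 1 -> legal
(3,1): no bracket -> illegal
(3,2): no bracket -> illegal
(3,5): no bracket -> illegal
(3,6): no bracket -> illegal
(4,2): no bracket -> illegal
(4,6): flips 2 -> legal
(5,1): no bracket -> illegal
(5,2): no bracket -> illegal
(5,4): flips 1 -> legal
(5,5): flips 1 -> legal
(5,6): flips 1 -> legal
(6,1): no bracket -> illegal
(6,3): flips 1 -> legal
(6,4): no bracket -> illegal
(7,1): no bracket -> illegal
(7,2): no bracket -> illegal
(7,3): no bracket -> illegal
W mobility = 10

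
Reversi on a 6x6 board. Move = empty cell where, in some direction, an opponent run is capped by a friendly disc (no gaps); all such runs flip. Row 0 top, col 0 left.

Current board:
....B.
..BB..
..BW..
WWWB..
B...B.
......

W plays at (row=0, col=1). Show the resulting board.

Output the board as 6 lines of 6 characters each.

Place W at (0,1); scan 8 dirs for brackets.
Dir NW: edge -> no flip
Dir N: edge -> no flip
Dir NE: edge -> no flip
Dir W: first cell '.' (not opp) -> no flip
Dir E: first cell '.' (not opp) -> no flip
Dir SW: first cell '.' (not opp) -> no flip
Dir S: first cell '.' (not opp) -> no flip
Dir SE: opp run (1,2) capped by W -> flip
All flips: (1,2)

Answer: .W..B.
..WB..
..BW..
WWWB..
B...B.
......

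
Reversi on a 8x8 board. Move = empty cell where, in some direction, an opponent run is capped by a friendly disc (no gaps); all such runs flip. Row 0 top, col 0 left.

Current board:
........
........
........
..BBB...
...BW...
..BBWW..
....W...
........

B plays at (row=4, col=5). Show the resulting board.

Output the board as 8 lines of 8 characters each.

Answer: ........
........
........
..BBB...
...BBB..
..BBWW..
....W...
........

Derivation:
Place B at (4,5); scan 8 dirs for brackets.
Dir NW: first cell 'B' (not opp) -> no flip
Dir N: first cell '.' (not opp) -> no flip
Dir NE: first cell '.' (not opp) -> no flip
Dir W: opp run (4,4) capped by B -> flip
Dir E: first cell '.' (not opp) -> no flip
Dir SW: opp run (5,4), next='.' -> no flip
Dir S: opp run (5,5), next='.' -> no flip
Dir SE: first cell '.' (not opp) -> no flip
All flips: (4,4)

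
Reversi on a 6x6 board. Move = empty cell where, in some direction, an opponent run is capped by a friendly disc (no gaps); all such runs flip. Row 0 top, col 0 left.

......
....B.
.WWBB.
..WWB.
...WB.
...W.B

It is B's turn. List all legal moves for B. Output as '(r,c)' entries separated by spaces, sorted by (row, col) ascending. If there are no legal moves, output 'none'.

(1,0): no bracket -> illegal
(1,1): flips 2 -> legal
(1,2): no bracket -> illegal
(1,3): no bracket -> illegal
(2,0): flips 2 -> legal
(3,0): no bracket -> illegal
(3,1): flips 2 -> legal
(4,1): flips 1 -> legal
(4,2): flips 2 -> legal
(5,2): flips 1 -> legal
(5,4): no bracket -> illegal

Answer: (1,1) (2,0) (3,1) (4,1) (4,2) (5,2)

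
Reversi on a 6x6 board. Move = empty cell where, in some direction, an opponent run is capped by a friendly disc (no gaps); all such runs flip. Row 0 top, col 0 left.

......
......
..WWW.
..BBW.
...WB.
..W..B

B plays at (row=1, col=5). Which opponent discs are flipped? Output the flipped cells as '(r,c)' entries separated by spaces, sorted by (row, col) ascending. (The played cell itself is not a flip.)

Answer: (2,4)

Derivation:
Dir NW: first cell '.' (not opp) -> no flip
Dir N: first cell '.' (not opp) -> no flip
Dir NE: edge -> no flip
Dir W: first cell '.' (not opp) -> no flip
Dir E: edge -> no flip
Dir SW: opp run (2,4) capped by B -> flip
Dir S: first cell '.' (not opp) -> no flip
Dir SE: edge -> no flip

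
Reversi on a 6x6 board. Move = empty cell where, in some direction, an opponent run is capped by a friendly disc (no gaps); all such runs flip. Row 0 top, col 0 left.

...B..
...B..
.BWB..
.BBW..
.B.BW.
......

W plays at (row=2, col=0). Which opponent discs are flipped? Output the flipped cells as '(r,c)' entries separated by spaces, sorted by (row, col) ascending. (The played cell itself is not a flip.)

Dir NW: edge -> no flip
Dir N: first cell '.' (not opp) -> no flip
Dir NE: first cell '.' (not opp) -> no flip
Dir W: edge -> no flip
Dir E: opp run (2,1) capped by W -> flip
Dir SW: edge -> no flip
Dir S: first cell '.' (not opp) -> no flip
Dir SE: opp run (3,1), next='.' -> no flip

Answer: (2,1)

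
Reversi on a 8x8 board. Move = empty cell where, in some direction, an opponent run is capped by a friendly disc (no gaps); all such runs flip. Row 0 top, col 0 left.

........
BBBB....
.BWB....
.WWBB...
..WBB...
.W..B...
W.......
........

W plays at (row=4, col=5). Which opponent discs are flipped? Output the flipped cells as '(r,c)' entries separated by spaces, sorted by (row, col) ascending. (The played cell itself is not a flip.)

Answer: (4,3) (4,4)

Derivation:
Dir NW: opp run (3,4) (2,3) (1,2), next='.' -> no flip
Dir N: first cell '.' (not opp) -> no flip
Dir NE: first cell '.' (not opp) -> no flip
Dir W: opp run (4,4) (4,3) capped by W -> flip
Dir E: first cell '.' (not opp) -> no flip
Dir SW: opp run (5,4), next='.' -> no flip
Dir S: first cell '.' (not opp) -> no flip
Dir SE: first cell '.' (not opp) -> no flip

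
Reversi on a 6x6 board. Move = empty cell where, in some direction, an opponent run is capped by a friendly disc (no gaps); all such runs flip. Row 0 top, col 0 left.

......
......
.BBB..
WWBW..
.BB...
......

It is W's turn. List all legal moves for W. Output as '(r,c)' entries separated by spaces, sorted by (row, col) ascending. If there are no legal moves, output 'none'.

Answer: (1,1) (1,2) (1,3) (5,1) (5,2) (5,3)

Derivation:
(1,0): no bracket -> illegal
(1,1): flips 2 -> legal
(1,2): flips 1 -> legal
(1,3): flips 2 -> legal
(1,4): no bracket -> illegal
(2,0): no bracket -> illegal
(2,4): no bracket -> illegal
(3,4): no bracket -> illegal
(4,0): no bracket -> illegal
(4,3): no bracket -> illegal
(5,0): no bracket -> illegal
(5,1): flips 2 -> legal
(5,2): flips 1 -> legal
(5,3): flips 1 -> legal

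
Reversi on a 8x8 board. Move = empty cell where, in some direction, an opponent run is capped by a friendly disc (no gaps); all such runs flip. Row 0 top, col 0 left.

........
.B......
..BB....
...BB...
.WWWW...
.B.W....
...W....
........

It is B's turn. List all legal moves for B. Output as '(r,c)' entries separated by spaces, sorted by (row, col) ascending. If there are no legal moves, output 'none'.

Answer: (3,1) (5,2) (5,4) (5,5) (7,3)

Derivation:
(3,0): no bracket -> illegal
(3,1): flips 1 -> legal
(3,2): no bracket -> illegal
(3,5): no bracket -> illegal
(4,0): no bracket -> illegal
(4,5): no bracket -> illegal
(5,0): no bracket -> illegal
(5,2): flips 1 -> legal
(5,4): flips 1 -> legal
(5,5): flips 1 -> legal
(6,2): no bracket -> illegal
(6,4): no bracket -> illegal
(7,2): no bracket -> illegal
(7,3): flips 3 -> legal
(7,4): no bracket -> illegal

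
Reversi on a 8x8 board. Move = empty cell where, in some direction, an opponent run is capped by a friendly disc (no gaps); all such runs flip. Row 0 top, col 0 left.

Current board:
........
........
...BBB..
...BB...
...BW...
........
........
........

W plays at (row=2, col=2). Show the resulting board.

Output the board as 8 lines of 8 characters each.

Place W at (2,2); scan 8 dirs for brackets.
Dir NW: first cell '.' (not opp) -> no flip
Dir N: first cell '.' (not opp) -> no flip
Dir NE: first cell '.' (not opp) -> no flip
Dir W: first cell '.' (not opp) -> no flip
Dir E: opp run (2,3) (2,4) (2,5), next='.' -> no flip
Dir SW: first cell '.' (not opp) -> no flip
Dir S: first cell '.' (not opp) -> no flip
Dir SE: opp run (3,3) capped by W -> flip
All flips: (3,3)

Answer: ........
........
..WBBB..
...WB...
...BW...
........
........
........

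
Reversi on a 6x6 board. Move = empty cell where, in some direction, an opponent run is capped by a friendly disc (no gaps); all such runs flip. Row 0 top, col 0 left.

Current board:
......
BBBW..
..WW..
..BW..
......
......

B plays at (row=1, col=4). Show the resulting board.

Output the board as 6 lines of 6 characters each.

Answer: ......
BBBBB.
..WB..
..BW..
......
......

Derivation:
Place B at (1,4); scan 8 dirs for brackets.
Dir NW: first cell '.' (not opp) -> no flip
Dir N: first cell '.' (not opp) -> no flip
Dir NE: first cell '.' (not opp) -> no flip
Dir W: opp run (1,3) capped by B -> flip
Dir E: first cell '.' (not opp) -> no flip
Dir SW: opp run (2,3) capped by B -> flip
Dir S: first cell '.' (not opp) -> no flip
Dir SE: first cell '.' (not opp) -> no flip
All flips: (1,3) (2,3)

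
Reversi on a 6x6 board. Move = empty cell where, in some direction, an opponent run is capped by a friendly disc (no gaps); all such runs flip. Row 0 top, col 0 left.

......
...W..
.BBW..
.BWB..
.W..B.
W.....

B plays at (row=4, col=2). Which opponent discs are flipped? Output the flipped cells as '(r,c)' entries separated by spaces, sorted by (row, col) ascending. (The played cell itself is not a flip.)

Answer: (3,2)

Derivation:
Dir NW: first cell 'B' (not opp) -> no flip
Dir N: opp run (3,2) capped by B -> flip
Dir NE: first cell 'B' (not opp) -> no flip
Dir W: opp run (4,1), next='.' -> no flip
Dir E: first cell '.' (not opp) -> no flip
Dir SW: first cell '.' (not opp) -> no flip
Dir S: first cell '.' (not opp) -> no flip
Dir SE: first cell '.' (not opp) -> no flip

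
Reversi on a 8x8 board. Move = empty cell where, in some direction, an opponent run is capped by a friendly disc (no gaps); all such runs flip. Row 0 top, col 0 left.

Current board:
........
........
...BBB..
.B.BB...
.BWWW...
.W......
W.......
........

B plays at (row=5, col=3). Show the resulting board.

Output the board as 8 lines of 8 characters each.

Place B at (5,3); scan 8 dirs for brackets.
Dir NW: opp run (4,2) capped by B -> flip
Dir N: opp run (4,3) capped by B -> flip
Dir NE: opp run (4,4), next='.' -> no flip
Dir W: first cell '.' (not opp) -> no flip
Dir E: first cell '.' (not opp) -> no flip
Dir SW: first cell '.' (not opp) -> no flip
Dir S: first cell '.' (not opp) -> no flip
Dir SE: first cell '.' (not opp) -> no flip
All flips: (4,2) (4,3)

Answer: ........
........
...BBB..
.B.BB...
.BBBW...
.W.B....
W.......
........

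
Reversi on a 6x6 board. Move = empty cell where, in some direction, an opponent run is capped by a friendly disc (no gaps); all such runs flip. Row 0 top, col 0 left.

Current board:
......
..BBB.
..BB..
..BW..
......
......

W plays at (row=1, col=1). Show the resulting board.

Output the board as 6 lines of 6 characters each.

Place W at (1,1); scan 8 dirs for brackets.
Dir NW: first cell '.' (not opp) -> no flip
Dir N: first cell '.' (not opp) -> no flip
Dir NE: first cell '.' (not opp) -> no flip
Dir W: first cell '.' (not opp) -> no flip
Dir E: opp run (1,2) (1,3) (1,4), next='.' -> no flip
Dir SW: first cell '.' (not opp) -> no flip
Dir S: first cell '.' (not opp) -> no flip
Dir SE: opp run (2,2) capped by W -> flip
All flips: (2,2)

Answer: ......
.WBBB.
..WB..
..BW..
......
......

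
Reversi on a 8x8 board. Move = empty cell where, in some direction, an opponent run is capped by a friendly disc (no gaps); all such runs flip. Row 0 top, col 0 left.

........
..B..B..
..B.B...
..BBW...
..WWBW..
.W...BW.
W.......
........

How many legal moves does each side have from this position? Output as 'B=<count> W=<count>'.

Answer: B=7 W=8

Derivation:
-- B to move --
(2,3): no bracket -> illegal
(2,5): no bracket -> illegal
(3,1): no bracket -> illegal
(3,5): flips 2 -> legal
(3,6): no bracket -> illegal
(4,0): no bracket -> illegal
(4,1): flips 2 -> legal
(4,6): flips 1 -> legal
(4,7): no bracket -> illegal
(5,0): no bracket -> illegal
(5,2): flips 1 -> legal
(5,3): flips 1 -> legal
(5,4): flips 1 -> legal
(5,7): flips 1 -> legal
(6,1): no bracket -> illegal
(6,2): no bracket -> illegal
(6,5): no bracket -> illegal
(6,6): no bracket -> illegal
(6,7): no bracket -> illegal
(7,0): no bracket -> illegal
(7,1): no bracket -> illegal
B mobility = 7
-- W to move --
(0,1): no bracket -> illegal
(0,2): flips 3 -> legal
(0,3): no bracket -> illegal
(0,4): no bracket -> illegal
(0,5): no bracket -> illegal
(0,6): flips 3 -> legal
(1,1): no bracket -> illegal
(1,3): no bracket -> illegal
(1,4): flips 1 -> legal
(1,6): no bracket -> illegal
(2,1): flips 1 -> legal
(2,3): flips 1 -> legal
(2,5): no bracket -> illegal
(2,6): no bracket -> illegal
(3,1): flips 2 -> legal
(3,5): no bracket -> illegal
(4,1): no bracket -> illegal
(4,6): no bracket -> illegal
(5,3): no bracket -> illegal
(5,4): flips 2 -> legal
(6,4): no bracket -> illegal
(6,5): flips 1 -> legal
(6,6): no bracket -> illegal
W mobility = 8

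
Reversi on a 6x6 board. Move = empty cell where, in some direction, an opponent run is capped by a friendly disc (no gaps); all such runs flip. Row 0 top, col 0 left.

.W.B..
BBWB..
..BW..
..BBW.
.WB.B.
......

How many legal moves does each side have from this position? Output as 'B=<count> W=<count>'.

-- B to move --
(0,0): no bracket -> illegal
(0,2): flips 1 -> legal
(1,4): flips 1 -> legal
(2,1): flips 1 -> legal
(2,4): flips 2 -> legal
(2,5): no bracket -> illegal
(3,0): no bracket -> illegal
(3,1): no bracket -> illegal
(3,5): flips 1 -> legal
(4,0): flips 1 -> legal
(4,3): no bracket -> illegal
(4,5): no bracket -> illegal
(5,0): flips 1 -> legal
(5,1): no bracket -> illegal
(5,2): no bracket -> illegal
B mobility = 7
-- W to move --
(0,0): no bracket -> illegal
(0,2): no bracket -> illegal
(0,4): no bracket -> illegal
(1,4): flips 1 -> legal
(2,0): no bracket -> illegal
(2,1): flips 2 -> legal
(2,4): no bracket -> illegal
(3,1): flips 2 -> legal
(3,5): no bracket -> illegal
(4,3): flips 2 -> legal
(4,5): no bracket -> illegal
(5,1): no bracket -> illegal
(5,2): flips 3 -> legal
(5,3): no bracket -> illegal
(5,4): flips 1 -> legal
(5,5): no bracket -> illegal
W mobility = 6

Answer: B=7 W=6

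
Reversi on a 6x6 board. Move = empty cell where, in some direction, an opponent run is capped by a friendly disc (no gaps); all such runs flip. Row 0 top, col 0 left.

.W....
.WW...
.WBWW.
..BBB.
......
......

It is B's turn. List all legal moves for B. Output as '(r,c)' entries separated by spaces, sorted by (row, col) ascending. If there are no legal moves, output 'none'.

Answer: (0,0) (0,2) (1,0) (1,3) (1,4) (1,5) (2,0) (2,5)

Derivation:
(0,0): flips 1 -> legal
(0,2): flips 1 -> legal
(0,3): no bracket -> illegal
(1,0): flips 1 -> legal
(1,3): flips 1 -> legal
(1,4): flips 2 -> legal
(1,5): flips 1 -> legal
(2,0): flips 1 -> legal
(2,5): flips 2 -> legal
(3,0): no bracket -> illegal
(3,1): no bracket -> illegal
(3,5): no bracket -> illegal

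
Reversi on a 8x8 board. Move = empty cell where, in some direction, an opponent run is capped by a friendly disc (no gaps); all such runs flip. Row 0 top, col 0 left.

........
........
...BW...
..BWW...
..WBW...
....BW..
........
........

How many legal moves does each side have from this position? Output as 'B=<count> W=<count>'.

Answer: B=7 W=7

Derivation:
-- B to move --
(1,3): no bracket -> illegal
(1,4): flips 3 -> legal
(1,5): no bracket -> illegal
(2,2): no bracket -> illegal
(2,5): flips 2 -> legal
(3,1): no bracket -> illegal
(3,5): flips 2 -> legal
(4,1): flips 1 -> legal
(4,5): flips 2 -> legal
(4,6): no bracket -> illegal
(5,1): no bracket -> illegal
(5,2): flips 1 -> legal
(5,3): no bracket -> illegal
(5,6): flips 1 -> legal
(6,4): no bracket -> illegal
(6,5): no bracket -> illegal
(6,6): no bracket -> illegal
B mobility = 7
-- W to move --
(1,2): flips 1 -> legal
(1,3): flips 1 -> legal
(1,4): no bracket -> illegal
(2,1): no bracket -> illegal
(2,2): flips 2 -> legal
(3,1): flips 1 -> legal
(4,1): no bracket -> illegal
(4,5): no bracket -> illegal
(5,2): flips 1 -> legal
(5,3): flips 2 -> legal
(6,3): no bracket -> illegal
(6,4): flips 1 -> legal
(6,5): no bracket -> illegal
W mobility = 7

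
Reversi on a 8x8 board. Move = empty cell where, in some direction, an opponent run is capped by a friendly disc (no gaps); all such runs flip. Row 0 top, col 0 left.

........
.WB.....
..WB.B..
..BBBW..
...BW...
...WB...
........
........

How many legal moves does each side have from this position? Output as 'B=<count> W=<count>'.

-- B to move --
(0,0): flips 2 -> legal
(0,1): no bracket -> illegal
(0,2): no bracket -> illegal
(1,0): flips 1 -> legal
(1,3): no bracket -> illegal
(2,0): no bracket -> illegal
(2,1): flips 1 -> legal
(2,4): no bracket -> illegal
(2,6): no bracket -> illegal
(3,1): no bracket -> illegal
(3,6): flips 1 -> legal
(4,2): no bracket -> illegal
(4,5): flips 2 -> legal
(4,6): no bracket -> illegal
(5,2): flips 1 -> legal
(5,5): flips 1 -> legal
(6,2): no bracket -> illegal
(6,3): flips 1 -> legal
(6,4): no bracket -> illegal
B mobility = 8
-- W to move --
(0,1): no bracket -> illegal
(0,2): flips 1 -> legal
(0,3): no bracket -> illegal
(1,3): flips 4 -> legal
(1,4): no bracket -> illegal
(1,5): flips 1 -> legal
(1,6): no bracket -> illegal
(2,1): no bracket -> illegal
(2,4): flips 2 -> legal
(2,6): no bracket -> illegal
(3,1): flips 3 -> legal
(3,6): no bracket -> illegal
(4,1): no bracket -> illegal
(4,2): flips 2 -> legal
(4,5): no bracket -> illegal
(5,2): no bracket -> illegal
(5,5): flips 1 -> legal
(6,3): no bracket -> illegal
(6,4): flips 1 -> legal
(6,5): no bracket -> illegal
W mobility = 8

Answer: B=8 W=8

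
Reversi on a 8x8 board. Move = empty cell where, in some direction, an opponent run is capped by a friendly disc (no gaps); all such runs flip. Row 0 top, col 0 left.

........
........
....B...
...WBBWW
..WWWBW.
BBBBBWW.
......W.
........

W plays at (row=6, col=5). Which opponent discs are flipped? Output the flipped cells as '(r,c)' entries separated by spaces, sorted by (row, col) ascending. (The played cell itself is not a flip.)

Dir NW: opp run (5,4) capped by W -> flip
Dir N: first cell 'W' (not opp) -> no flip
Dir NE: first cell 'W' (not opp) -> no flip
Dir W: first cell '.' (not opp) -> no flip
Dir E: first cell 'W' (not opp) -> no flip
Dir SW: first cell '.' (not opp) -> no flip
Dir S: first cell '.' (not opp) -> no flip
Dir SE: first cell '.' (not opp) -> no flip

Answer: (5,4)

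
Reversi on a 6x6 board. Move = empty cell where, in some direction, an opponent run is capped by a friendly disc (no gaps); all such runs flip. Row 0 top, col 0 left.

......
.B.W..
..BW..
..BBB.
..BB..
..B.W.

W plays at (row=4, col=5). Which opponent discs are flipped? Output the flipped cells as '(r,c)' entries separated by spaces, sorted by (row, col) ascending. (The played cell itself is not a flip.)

Dir NW: opp run (3,4) capped by W -> flip
Dir N: first cell '.' (not opp) -> no flip
Dir NE: edge -> no flip
Dir W: first cell '.' (not opp) -> no flip
Dir E: edge -> no flip
Dir SW: first cell 'W' (not opp) -> no flip
Dir S: first cell '.' (not opp) -> no flip
Dir SE: edge -> no flip

Answer: (3,4)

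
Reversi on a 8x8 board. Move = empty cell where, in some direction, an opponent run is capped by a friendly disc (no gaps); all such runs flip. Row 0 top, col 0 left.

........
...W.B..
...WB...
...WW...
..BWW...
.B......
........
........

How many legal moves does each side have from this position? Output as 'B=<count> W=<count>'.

Answer: B=4 W=6

Derivation:
-- B to move --
(0,2): flips 1 -> legal
(0,3): no bracket -> illegal
(0,4): no bracket -> illegal
(1,2): no bracket -> illegal
(1,4): no bracket -> illegal
(2,2): flips 1 -> legal
(2,5): no bracket -> illegal
(3,2): no bracket -> illegal
(3,5): no bracket -> illegal
(4,5): flips 2 -> legal
(5,2): no bracket -> illegal
(5,3): no bracket -> illegal
(5,4): flips 2 -> legal
(5,5): no bracket -> illegal
B mobility = 4
-- W to move --
(0,4): no bracket -> illegal
(0,5): no bracket -> illegal
(0,6): flips 2 -> legal
(1,4): flips 1 -> legal
(1,6): no bracket -> illegal
(2,5): flips 1 -> legal
(2,6): no bracket -> illegal
(3,1): no bracket -> illegal
(3,2): no bracket -> illegal
(3,5): flips 1 -> legal
(4,0): no bracket -> illegal
(4,1): flips 1 -> legal
(5,0): no bracket -> illegal
(5,2): no bracket -> illegal
(5,3): no bracket -> illegal
(6,0): flips 2 -> legal
(6,1): no bracket -> illegal
(6,2): no bracket -> illegal
W mobility = 6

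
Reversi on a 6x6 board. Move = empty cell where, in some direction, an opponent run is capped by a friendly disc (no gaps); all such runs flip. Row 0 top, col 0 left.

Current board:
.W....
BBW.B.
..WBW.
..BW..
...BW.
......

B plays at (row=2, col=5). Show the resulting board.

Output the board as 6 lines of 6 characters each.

Place B at (2,5); scan 8 dirs for brackets.
Dir NW: first cell 'B' (not opp) -> no flip
Dir N: first cell '.' (not opp) -> no flip
Dir NE: edge -> no flip
Dir W: opp run (2,4) capped by B -> flip
Dir E: edge -> no flip
Dir SW: first cell '.' (not opp) -> no flip
Dir S: first cell '.' (not opp) -> no flip
Dir SE: edge -> no flip
All flips: (2,4)

Answer: .W....
BBW.B.
..WBBB
..BW..
...BW.
......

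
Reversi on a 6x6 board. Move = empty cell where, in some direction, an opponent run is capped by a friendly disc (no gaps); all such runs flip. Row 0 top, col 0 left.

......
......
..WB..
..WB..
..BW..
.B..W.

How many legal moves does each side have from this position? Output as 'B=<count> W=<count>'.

Answer: B=7 W=7

Derivation:
-- B to move --
(1,1): flips 1 -> legal
(1,2): flips 2 -> legal
(1,3): no bracket -> illegal
(2,1): flips 1 -> legal
(3,1): flips 1 -> legal
(3,4): no bracket -> illegal
(4,1): flips 1 -> legal
(4,4): flips 1 -> legal
(4,5): no bracket -> illegal
(5,2): no bracket -> illegal
(5,3): flips 1 -> legal
(5,5): no bracket -> illegal
B mobility = 7
-- W to move --
(1,2): no bracket -> illegal
(1,3): flips 2 -> legal
(1,4): flips 1 -> legal
(2,4): flips 1 -> legal
(3,1): no bracket -> illegal
(3,4): flips 1 -> legal
(4,0): no bracket -> illegal
(4,1): flips 1 -> legal
(4,4): flips 1 -> legal
(5,0): no bracket -> illegal
(5,2): flips 1 -> legal
(5,3): no bracket -> illegal
W mobility = 7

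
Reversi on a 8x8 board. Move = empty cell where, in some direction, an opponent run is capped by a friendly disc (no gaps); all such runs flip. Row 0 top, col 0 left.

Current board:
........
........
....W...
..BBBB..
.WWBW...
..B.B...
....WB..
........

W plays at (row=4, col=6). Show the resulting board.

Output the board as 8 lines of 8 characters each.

Place W at (4,6); scan 8 dirs for brackets.
Dir NW: opp run (3,5) capped by W -> flip
Dir N: first cell '.' (not opp) -> no flip
Dir NE: first cell '.' (not opp) -> no flip
Dir W: first cell '.' (not opp) -> no flip
Dir E: first cell '.' (not opp) -> no flip
Dir SW: first cell '.' (not opp) -> no flip
Dir S: first cell '.' (not opp) -> no flip
Dir SE: first cell '.' (not opp) -> no flip
All flips: (3,5)

Answer: ........
........
....W...
..BBBW..
.WWBW.W.
..B.B...
....WB..
........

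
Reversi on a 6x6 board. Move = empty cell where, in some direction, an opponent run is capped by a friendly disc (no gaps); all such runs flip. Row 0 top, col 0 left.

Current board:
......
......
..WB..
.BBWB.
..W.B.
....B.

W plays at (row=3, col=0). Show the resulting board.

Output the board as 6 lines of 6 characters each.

Place W at (3,0); scan 8 dirs for brackets.
Dir NW: edge -> no flip
Dir N: first cell '.' (not opp) -> no flip
Dir NE: first cell '.' (not opp) -> no flip
Dir W: edge -> no flip
Dir E: opp run (3,1) (3,2) capped by W -> flip
Dir SW: edge -> no flip
Dir S: first cell '.' (not opp) -> no flip
Dir SE: first cell '.' (not opp) -> no flip
All flips: (3,1) (3,2)

Answer: ......
......
..WB..
WWWWB.
..W.B.
....B.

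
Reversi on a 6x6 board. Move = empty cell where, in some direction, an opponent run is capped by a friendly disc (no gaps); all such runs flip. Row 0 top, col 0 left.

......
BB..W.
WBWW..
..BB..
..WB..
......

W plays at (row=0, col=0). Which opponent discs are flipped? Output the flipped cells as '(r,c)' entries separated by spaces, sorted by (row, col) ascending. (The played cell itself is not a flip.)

Answer: (1,0) (1,1)

Derivation:
Dir NW: edge -> no flip
Dir N: edge -> no flip
Dir NE: edge -> no flip
Dir W: edge -> no flip
Dir E: first cell '.' (not opp) -> no flip
Dir SW: edge -> no flip
Dir S: opp run (1,0) capped by W -> flip
Dir SE: opp run (1,1) capped by W -> flip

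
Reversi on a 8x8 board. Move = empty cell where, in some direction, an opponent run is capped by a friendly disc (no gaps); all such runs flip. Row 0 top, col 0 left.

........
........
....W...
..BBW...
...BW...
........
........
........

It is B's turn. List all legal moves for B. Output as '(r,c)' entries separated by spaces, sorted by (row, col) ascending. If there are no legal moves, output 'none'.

(1,3): no bracket -> illegal
(1,4): no bracket -> illegal
(1,5): flips 1 -> legal
(2,3): no bracket -> illegal
(2,5): flips 1 -> legal
(3,5): flips 1 -> legal
(4,5): flips 1 -> legal
(5,3): no bracket -> illegal
(5,4): no bracket -> illegal
(5,5): flips 1 -> legal

Answer: (1,5) (2,5) (3,5) (4,5) (5,5)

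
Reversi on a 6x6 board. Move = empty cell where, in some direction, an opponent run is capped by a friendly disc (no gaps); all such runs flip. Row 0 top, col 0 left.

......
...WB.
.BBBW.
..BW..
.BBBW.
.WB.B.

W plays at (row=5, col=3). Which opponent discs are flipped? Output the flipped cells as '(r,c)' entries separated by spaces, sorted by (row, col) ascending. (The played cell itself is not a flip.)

Dir NW: opp run (4,2), next='.' -> no flip
Dir N: opp run (4,3) capped by W -> flip
Dir NE: first cell 'W' (not opp) -> no flip
Dir W: opp run (5,2) capped by W -> flip
Dir E: opp run (5,4), next='.' -> no flip
Dir SW: edge -> no flip
Dir S: edge -> no flip
Dir SE: edge -> no flip

Answer: (4,3) (5,2)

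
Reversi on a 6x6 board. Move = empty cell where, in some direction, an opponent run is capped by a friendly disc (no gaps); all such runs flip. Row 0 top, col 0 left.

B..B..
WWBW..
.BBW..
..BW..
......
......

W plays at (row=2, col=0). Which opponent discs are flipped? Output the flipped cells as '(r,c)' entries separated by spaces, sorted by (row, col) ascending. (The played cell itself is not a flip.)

Answer: (2,1) (2,2)

Derivation:
Dir NW: edge -> no flip
Dir N: first cell 'W' (not opp) -> no flip
Dir NE: first cell 'W' (not opp) -> no flip
Dir W: edge -> no flip
Dir E: opp run (2,1) (2,2) capped by W -> flip
Dir SW: edge -> no flip
Dir S: first cell '.' (not opp) -> no flip
Dir SE: first cell '.' (not opp) -> no flip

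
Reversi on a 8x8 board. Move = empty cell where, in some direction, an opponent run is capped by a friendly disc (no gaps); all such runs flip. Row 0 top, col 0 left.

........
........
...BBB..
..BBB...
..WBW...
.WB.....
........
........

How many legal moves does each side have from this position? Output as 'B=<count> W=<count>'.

Answer: B=6 W=5

Derivation:
-- B to move --
(3,1): no bracket -> illegal
(3,5): no bracket -> illegal
(4,0): no bracket -> illegal
(4,1): flips 1 -> legal
(4,5): flips 1 -> legal
(5,0): flips 1 -> legal
(5,3): no bracket -> illegal
(5,4): flips 1 -> legal
(5,5): flips 1 -> legal
(6,0): flips 2 -> legal
(6,1): no bracket -> illegal
(6,2): no bracket -> illegal
B mobility = 6
-- W to move --
(1,2): no bracket -> illegal
(1,3): no bracket -> illegal
(1,4): flips 2 -> legal
(1,5): flips 2 -> legal
(1,6): no bracket -> illegal
(2,1): no bracket -> illegal
(2,2): flips 2 -> legal
(2,6): no bracket -> illegal
(3,1): no bracket -> illegal
(3,5): no bracket -> illegal
(3,6): no bracket -> illegal
(4,1): no bracket -> illegal
(4,5): no bracket -> illegal
(5,3): flips 1 -> legal
(5,4): no bracket -> illegal
(6,1): no bracket -> illegal
(6,2): flips 1 -> legal
(6,3): no bracket -> illegal
W mobility = 5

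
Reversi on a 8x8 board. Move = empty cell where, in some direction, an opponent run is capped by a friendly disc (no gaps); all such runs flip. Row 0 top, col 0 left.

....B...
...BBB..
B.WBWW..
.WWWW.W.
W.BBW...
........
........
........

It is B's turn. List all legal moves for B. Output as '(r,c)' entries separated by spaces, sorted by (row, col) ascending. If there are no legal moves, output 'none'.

(1,1): no bracket -> illegal
(1,2): flips 2 -> legal
(1,6): flips 2 -> legal
(2,1): flips 2 -> legal
(2,6): flips 2 -> legal
(2,7): no bracket -> illegal
(3,0): no bracket -> illegal
(3,5): flips 2 -> legal
(3,7): no bracket -> illegal
(4,1): flips 1 -> legal
(4,5): flips 2 -> legal
(4,6): no bracket -> illegal
(4,7): flips 2 -> legal
(5,0): no bracket -> illegal
(5,1): no bracket -> illegal
(5,3): no bracket -> illegal
(5,4): flips 3 -> legal
(5,5): no bracket -> illegal

Answer: (1,2) (1,6) (2,1) (2,6) (3,5) (4,1) (4,5) (4,7) (5,4)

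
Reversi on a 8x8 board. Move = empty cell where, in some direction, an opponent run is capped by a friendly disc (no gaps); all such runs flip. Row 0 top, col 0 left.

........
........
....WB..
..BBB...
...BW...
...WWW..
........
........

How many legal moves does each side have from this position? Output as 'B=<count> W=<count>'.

Answer: B=8 W=5

Derivation:
-- B to move --
(1,3): no bracket -> illegal
(1,4): flips 1 -> legal
(1,5): flips 1 -> legal
(2,3): flips 1 -> legal
(3,5): no bracket -> illegal
(4,2): no bracket -> illegal
(4,5): flips 1 -> legal
(4,6): no bracket -> illegal
(5,2): no bracket -> illegal
(5,6): no bracket -> illegal
(6,2): no bracket -> illegal
(6,3): flips 1 -> legal
(6,4): flips 2 -> legal
(6,5): flips 1 -> legal
(6,6): flips 2 -> legal
B mobility = 8
-- W to move --
(1,4): no bracket -> illegal
(1,5): no bracket -> illegal
(1,6): no bracket -> illegal
(2,1): flips 2 -> legal
(2,2): flips 1 -> legal
(2,3): flips 2 -> legal
(2,6): flips 1 -> legal
(3,1): no bracket -> illegal
(3,5): no bracket -> illegal
(3,6): no bracket -> illegal
(4,1): no bracket -> illegal
(4,2): flips 2 -> legal
(4,5): no bracket -> illegal
(5,2): no bracket -> illegal
W mobility = 5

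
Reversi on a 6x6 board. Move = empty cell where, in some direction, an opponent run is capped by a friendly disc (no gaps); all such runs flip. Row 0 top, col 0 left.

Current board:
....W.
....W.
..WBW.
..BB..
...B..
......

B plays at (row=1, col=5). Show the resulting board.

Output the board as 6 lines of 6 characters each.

Answer: ....W.
....WB
..WBB.
..BB..
...B..
......

Derivation:
Place B at (1,5); scan 8 dirs for brackets.
Dir NW: opp run (0,4), next=edge -> no flip
Dir N: first cell '.' (not opp) -> no flip
Dir NE: edge -> no flip
Dir W: opp run (1,4), next='.' -> no flip
Dir E: edge -> no flip
Dir SW: opp run (2,4) capped by B -> flip
Dir S: first cell '.' (not opp) -> no flip
Dir SE: edge -> no flip
All flips: (2,4)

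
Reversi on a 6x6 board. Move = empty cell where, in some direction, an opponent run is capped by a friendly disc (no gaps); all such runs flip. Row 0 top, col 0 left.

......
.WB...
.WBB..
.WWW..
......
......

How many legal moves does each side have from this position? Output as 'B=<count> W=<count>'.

Answer: B=9 W=5

Derivation:
-- B to move --
(0,0): flips 1 -> legal
(0,1): no bracket -> illegal
(0,2): no bracket -> illegal
(1,0): flips 1 -> legal
(2,0): flips 1 -> legal
(2,4): no bracket -> illegal
(3,0): flips 1 -> legal
(3,4): no bracket -> illegal
(4,0): flips 1 -> legal
(4,1): flips 1 -> legal
(4,2): flips 1 -> legal
(4,3): flips 1 -> legal
(4,4): flips 1 -> legal
B mobility = 9
-- W to move --
(0,1): no bracket -> illegal
(0,2): flips 2 -> legal
(0,3): flips 1 -> legal
(1,3): flips 3 -> legal
(1,4): flips 1 -> legal
(2,4): flips 2 -> legal
(3,4): no bracket -> illegal
W mobility = 5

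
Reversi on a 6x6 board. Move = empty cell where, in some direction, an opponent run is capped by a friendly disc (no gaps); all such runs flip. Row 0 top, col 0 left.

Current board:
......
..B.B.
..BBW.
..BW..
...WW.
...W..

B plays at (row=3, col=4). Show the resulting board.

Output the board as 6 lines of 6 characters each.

Place B at (3,4); scan 8 dirs for brackets.
Dir NW: first cell 'B' (not opp) -> no flip
Dir N: opp run (2,4) capped by B -> flip
Dir NE: first cell '.' (not opp) -> no flip
Dir W: opp run (3,3) capped by B -> flip
Dir E: first cell '.' (not opp) -> no flip
Dir SW: opp run (4,3), next='.' -> no flip
Dir S: opp run (4,4), next='.' -> no flip
Dir SE: first cell '.' (not opp) -> no flip
All flips: (2,4) (3,3)

Answer: ......
..B.B.
..BBB.
..BBB.
...WW.
...W..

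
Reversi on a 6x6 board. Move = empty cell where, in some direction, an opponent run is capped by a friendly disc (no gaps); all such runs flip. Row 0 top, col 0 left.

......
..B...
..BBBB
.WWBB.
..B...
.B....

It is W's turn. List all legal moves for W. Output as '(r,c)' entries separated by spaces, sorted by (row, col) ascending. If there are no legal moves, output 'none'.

Answer: (0,2) (1,3) (1,4) (3,5) (5,2) (5,3)

Derivation:
(0,1): no bracket -> illegal
(0,2): flips 2 -> legal
(0,3): no bracket -> illegal
(1,1): no bracket -> illegal
(1,3): flips 1 -> legal
(1,4): flips 1 -> legal
(1,5): no bracket -> illegal
(2,1): no bracket -> illegal
(3,5): flips 2 -> legal
(4,0): no bracket -> illegal
(4,1): no bracket -> illegal
(4,3): no bracket -> illegal
(4,4): no bracket -> illegal
(4,5): no bracket -> illegal
(5,0): no bracket -> illegal
(5,2): flips 1 -> legal
(5,3): flips 1 -> legal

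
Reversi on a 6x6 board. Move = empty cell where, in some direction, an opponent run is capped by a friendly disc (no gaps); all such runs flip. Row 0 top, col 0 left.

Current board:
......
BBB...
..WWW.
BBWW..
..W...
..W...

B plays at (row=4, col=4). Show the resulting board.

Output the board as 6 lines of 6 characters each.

Place B at (4,4); scan 8 dirs for brackets.
Dir NW: opp run (3,3) (2,2) capped by B -> flip
Dir N: first cell '.' (not opp) -> no flip
Dir NE: first cell '.' (not opp) -> no flip
Dir W: first cell '.' (not opp) -> no flip
Dir E: first cell '.' (not opp) -> no flip
Dir SW: first cell '.' (not opp) -> no flip
Dir S: first cell '.' (not opp) -> no flip
Dir SE: first cell '.' (not opp) -> no flip
All flips: (2,2) (3,3)

Answer: ......
BBB...
..BWW.
BBWB..
..W.B.
..W...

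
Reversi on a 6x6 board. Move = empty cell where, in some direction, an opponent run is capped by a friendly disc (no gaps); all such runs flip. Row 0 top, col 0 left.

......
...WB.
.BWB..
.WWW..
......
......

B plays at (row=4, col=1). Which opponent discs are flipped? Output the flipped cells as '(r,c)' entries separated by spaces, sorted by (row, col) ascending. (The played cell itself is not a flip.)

Dir NW: first cell '.' (not opp) -> no flip
Dir N: opp run (3,1) capped by B -> flip
Dir NE: opp run (3,2) capped by B -> flip
Dir W: first cell '.' (not opp) -> no flip
Dir E: first cell '.' (not opp) -> no flip
Dir SW: first cell '.' (not opp) -> no flip
Dir S: first cell '.' (not opp) -> no flip
Dir SE: first cell '.' (not opp) -> no flip

Answer: (3,1) (3,2)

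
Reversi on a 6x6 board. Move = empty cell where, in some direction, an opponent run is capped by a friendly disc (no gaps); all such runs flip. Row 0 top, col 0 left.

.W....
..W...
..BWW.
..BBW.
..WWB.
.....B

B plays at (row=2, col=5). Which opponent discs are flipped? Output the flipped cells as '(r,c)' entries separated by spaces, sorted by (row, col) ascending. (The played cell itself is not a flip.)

Dir NW: first cell '.' (not opp) -> no flip
Dir N: first cell '.' (not opp) -> no flip
Dir NE: edge -> no flip
Dir W: opp run (2,4) (2,3) capped by B -> flip
Dir E: edge -> no flip
Dir SW: opp run (3,4) (4,3), next='.' -> no flip
Dir S: first cell '.' (not opp) -> no flip
Dir SE: edge -> no flip

Answer: (2,3) (2,4)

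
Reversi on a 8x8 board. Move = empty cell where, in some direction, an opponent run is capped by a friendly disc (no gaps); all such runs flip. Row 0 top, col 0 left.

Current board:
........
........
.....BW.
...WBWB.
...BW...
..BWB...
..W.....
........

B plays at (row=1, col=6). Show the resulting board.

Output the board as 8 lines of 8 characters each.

Answer: ........
......B.
.....BB.
...WBWB.
...BW...
..BWB...
..W.....
........

Derivation:
Place B at (1,6); scan 8 dirs for brackets.
Dir NW: first cell '.' (not opp) -> no flip
Dir N: first cell '.' (not opp) -> no flip
Dir NE: first cell '.' (not opp) -> no flip
Dir W: first cell '.' (not opp) -> no flip
Dir E: first cell '.' (not opp) -> no flip
Dir SW: first cell 'B' (not opp) -> no flip
Dir S: opp run (2,6) capped by B -> flip
Dir SE: first cell '.' (not opp) -> no flip
All flips: (2,6)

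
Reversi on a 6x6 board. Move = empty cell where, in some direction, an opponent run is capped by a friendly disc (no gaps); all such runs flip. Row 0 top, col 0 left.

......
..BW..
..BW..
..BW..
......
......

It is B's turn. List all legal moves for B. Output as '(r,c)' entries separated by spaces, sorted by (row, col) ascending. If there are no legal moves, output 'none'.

(0,2): no bracket -> illegal
(0,3): no bracket -> illegal
(0,4): flips 1 -> legal
(1,4): flips 2 -> legal
(2,4): flips 1 -> legal
(3,4): flips 2 -> legal
(4,2): no bracket -> illegal
(4,3): no bracket -> illegal
(4,4): flips 1 -> legal

Answer: (0,4) (1,4) (2,4) (3,4) (4,4)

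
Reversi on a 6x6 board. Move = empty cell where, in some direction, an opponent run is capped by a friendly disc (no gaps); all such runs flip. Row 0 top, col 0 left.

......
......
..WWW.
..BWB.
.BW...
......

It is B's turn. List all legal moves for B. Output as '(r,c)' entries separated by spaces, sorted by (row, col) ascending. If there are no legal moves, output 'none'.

Answer: (1,2) (1,4) (4,3) (5,2)

Derivation:
(1,1): no bracket -> illegal
(1,2): flips 2 -> legal
(1,3): no bracket -> illegal
(1,4): flips 2 -> legal
(1,5): no bracket -> illegal
(2,1): no bracket -> illegal
(2,5): no bracket -> illegal
(3,1): no bracket -> illegal
(3,5): no bracket -> illegal
(4,3): flips 1 -> legal
(4,4): no bracket -> illegal
(5,1): no bracket -> illegal
(5,2): flips 1 -> legal
(5,3): no bracket -> illegal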